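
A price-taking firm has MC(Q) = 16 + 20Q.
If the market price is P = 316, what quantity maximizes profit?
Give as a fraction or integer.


In perfect competition, profit is maximized where P = MC.
316 = 16 + 20Q
300 = 20Q
Q* = 300/20 = 15

15


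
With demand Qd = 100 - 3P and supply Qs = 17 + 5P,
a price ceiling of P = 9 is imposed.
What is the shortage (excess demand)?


At P = 9:
Qd = 100 - 3*9 = 73
Qs = 17 + 5*9 = 62
Shortage = Qd - Qs = 73 - 62 = 11

11


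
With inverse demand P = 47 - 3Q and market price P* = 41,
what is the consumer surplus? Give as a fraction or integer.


Maximum willingness to pay (at Q=0): P_max = 47
Quantity demanded at P* = 41:
Q* = (47 - 41)/3 = 2
CS = (1/2) * Q* * (P_max - P*)
CS = (1/2) * 2 * (47 - 41)
CS = (1/2) * 2 * 6 = 6

6


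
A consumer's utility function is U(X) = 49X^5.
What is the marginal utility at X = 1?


MU = dU/dX = 49*5*X^(5-1)
MU = 245*X^4
At X = 1:
MU = 245 * 1^4
MU = 245 * 1 = 245

245


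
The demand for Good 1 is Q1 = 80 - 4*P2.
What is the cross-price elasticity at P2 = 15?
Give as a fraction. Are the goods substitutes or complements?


dQ1/dP2 = -4
At P2 = 15: Q1 = 80 - 4*15 = 20
Exy = (dQ1/dP2)(P2/Q1) = -4 * 15 / 20 = -3
Since Exy < 0, the goods are complements.

-3 (complements)


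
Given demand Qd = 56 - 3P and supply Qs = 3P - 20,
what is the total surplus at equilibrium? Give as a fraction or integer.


Find equilibrium: 56 - 3P = 3P - 20
56 + 20 = 6P
P* = 76/6 = 38/3
Q* = 3*38/3 - 20 = 18
Inverse demand: P = 56/3 - Q/3, so P_max = 56/3
Inverse supply: P = 20/3 + Q/3, so P_min = 20/3
CS = (1/2) * 18 * (56/3 - 38/3) = 54
PS = (1/2) * 18 * (38/3 - 20/3) = 54
TS = CS + PS = 54 + 54 = 108

108


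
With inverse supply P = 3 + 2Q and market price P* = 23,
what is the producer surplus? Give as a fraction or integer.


Minimum supply price (at Q=0): P_min = 3
Quantity supplied at P* = 23:
Q* = (23 - 3)/2 = 10
PS = (1/2) * Q* * (P* - P_min)
PS = (1/2) * 10 * (23 - 3)
PS = (1/2) * 10 * 20 = 100

100


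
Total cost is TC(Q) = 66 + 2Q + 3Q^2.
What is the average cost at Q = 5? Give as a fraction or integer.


TC(5) = 66 + 2*5 + 3*5^2
TC(5) = 66 + 10 + 75 = 151
AC = TC/Q = 151/5 = 151/5

151/5


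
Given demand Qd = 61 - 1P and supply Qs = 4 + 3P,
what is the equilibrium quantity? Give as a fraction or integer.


First find equilibrium price:
61 - 1P = 4 + 3P
P* = 57/4 = 57/4
Then substitute into demand:
Q* = 61 - 1 * 57/4 = 187/4

187/4


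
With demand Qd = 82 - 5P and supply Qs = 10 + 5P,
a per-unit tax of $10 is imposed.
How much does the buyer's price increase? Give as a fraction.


With a per-unit tax, the buyer's price increase depends on relative slopes.
Supply slope: d = 5, Demand slope: b = 5
Buyer's price increase = d * tax / (b + d)
= 5 * 10 / (5 + 5)
= 50 / 10 = 5

5


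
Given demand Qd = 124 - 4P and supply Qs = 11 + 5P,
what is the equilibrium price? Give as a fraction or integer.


At equilibrium, Qd = Qs.
124 - 4P = 11 + 5P
124 - 11 = 4P + 5P
113 = 9P
P* = 113/9 = 113/9

113/9


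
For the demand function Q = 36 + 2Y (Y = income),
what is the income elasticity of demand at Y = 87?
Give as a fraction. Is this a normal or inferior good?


dQ/dY = 2
At Y = 87: Q = 36 + 2*87 = 210
Ey = (dQ/dY)(Y/Q) = 2 * 87 / 210 = 29/35
Since Ey > 0, this is a normal good.

29/35 (normal good)


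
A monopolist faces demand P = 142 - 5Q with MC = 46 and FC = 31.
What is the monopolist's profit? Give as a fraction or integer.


MR = MC: 142 - 10Q = 46
Q* = 48/5
P* = 142 - 5*48/5 = 94
Profit = (P* - MC)*Q* - FC
= (94 - 46)*48/5 - 31
= 48*48/5 - 31
= 2304/5 - 31 = 2149/5

2149/5


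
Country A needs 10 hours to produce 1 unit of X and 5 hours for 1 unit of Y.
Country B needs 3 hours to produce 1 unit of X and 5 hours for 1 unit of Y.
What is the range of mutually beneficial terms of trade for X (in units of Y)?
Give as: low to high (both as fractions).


Opportunity cost of X for Country A = hours_X / hours_Y = 10/5 = 2 units of Y
Opportunity cost of X for Country B = hours_X / hours_Y = 3/5 = 3/5 units of Y
Terms of trade must be between the two opportunity costs.
Range: 3/5 to 2

3/5 to 2


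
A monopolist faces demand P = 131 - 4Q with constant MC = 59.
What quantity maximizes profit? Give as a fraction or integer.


TR = P*Q = (131 - 4Q)Q = 131Q - 4Q^2
MR = dTR/dQ = 131 - 8Q
Set MR = MC:
131 - 8Q = 59
72 = 8Q
Q* = 72/8 = 9

9


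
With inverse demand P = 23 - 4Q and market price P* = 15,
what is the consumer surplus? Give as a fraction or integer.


Maximum willingness to pay (at Q=0): P_max = 23
Quantity demanded at P* = 15:
Q* = (23 - 15)/4 = 2
CS = (1/2) * Q* * (P_max - P*)
CS = (1/2) * 2 * (23 - 15)
CS = (1/2) * 2 * 8 = 8

8


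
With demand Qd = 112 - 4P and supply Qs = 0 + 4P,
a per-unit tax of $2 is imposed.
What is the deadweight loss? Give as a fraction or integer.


Pre-tax equilibrium quantity: Q* = 56
Post-tax equilibrium quantity: Q_tax = 52
Reduction in quantity: Q* - Q_tax = 4
DWL = (1/2) * tax * (Q* - Q_tax)
DWL = (1/2) * 2 * 4 = 4

4


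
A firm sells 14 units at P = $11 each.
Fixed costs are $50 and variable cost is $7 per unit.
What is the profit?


Total Revenue = P * Q = 11 * 14 = $154
Total Cost = FC + VC*Q = 50 + 7*14 = $148
Profit = TR - TC = 154 - 148 = $6

$6


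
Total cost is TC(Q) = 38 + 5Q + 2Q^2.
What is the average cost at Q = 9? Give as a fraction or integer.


TC(9) = 38 + 5*9 + 2*9^2
TC(9) = 38 + 45 + 162 = 245
AC = TC/Q = 245/9 = 245/9

245/9


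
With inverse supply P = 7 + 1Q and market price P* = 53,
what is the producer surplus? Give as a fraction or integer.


Minimum supply price (at Q=0): P_min = 7
Quantity supplied at P* = 53:
Q* = (53 - 7)/1 = 46
PS = (1/2) * Q* * (P* - P_min)
PS = (1/2) * 46 * (53 - 7)
PS = (1/2) * 46 * 46 = 1058

1058


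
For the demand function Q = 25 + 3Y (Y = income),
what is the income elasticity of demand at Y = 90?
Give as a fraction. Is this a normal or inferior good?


dQ/dY = 3
At Y = 90: Q = 25 + 3*90 = 295
Ey = (dQ/dY)(Y/Q) = 3 * 90 / 295 = 54/59
Since Ey > 0, this is a normal good.

54/59 (normal good)


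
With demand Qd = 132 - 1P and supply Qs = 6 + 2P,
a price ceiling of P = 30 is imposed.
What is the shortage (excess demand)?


At P = 30:
Qd = 132 - 1*30 = 102
Qs = 6 + 2*30 = 66
Shortage = Qd - Qs = 102 - 66 = 36

36


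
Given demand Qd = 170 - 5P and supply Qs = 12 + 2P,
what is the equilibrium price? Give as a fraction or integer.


At equilibrium, Qd = Qs.
170 - 5P = 12 + 2P
170 - 12 = 5P + 2P
158 = 7P
P* = 158/7 = 158/7

158/7


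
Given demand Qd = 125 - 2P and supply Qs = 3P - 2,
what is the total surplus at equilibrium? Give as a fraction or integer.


Find equilibrium: 125 - 2P = 3P - 2
125 + 2 = 5P
P* = 127/5 = 127/5
Q* = 3*127/5 - 2 = 371/5
Inverse demand: P = 125/2 - Q/2, so P_max = 125/2
Inverse supply: P = 2/3 + Q/3, so P_min = 2/3
CS = (1/2) * 371/5 * (125/2 - 127/5) = 137641/100
PS = (1/2) * 371/5 * (127/5 - 2/3) = 137641/150
TS = CS + PS = 137641/100 + 137641/150 = 137641/60

137641/60


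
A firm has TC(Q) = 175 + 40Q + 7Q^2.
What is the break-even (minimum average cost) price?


AC(Q) = 175/Q + 40 + 7Q
To minimize: dAC/dQ = -175/Q^2 + 7 = 0
Q^2 = 175/7 = 25
Q* = 5
Min AC = 175/5 + 40 + 7*5
Min AC = 35 + 40 + 35 = 110

110


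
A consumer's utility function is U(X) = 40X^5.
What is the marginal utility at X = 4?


MU = dU/dX = 40*5*X^(5-1)
MU = 200*X^4
At X = 4:
MU = 200 * 4^4
MU = 200 * 256 = 51200

51200


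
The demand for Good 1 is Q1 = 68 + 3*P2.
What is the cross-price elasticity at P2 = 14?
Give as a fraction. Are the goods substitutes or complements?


dQ1/dP2 = 3
At P2 = 14: Q1 = 68 + 3*14 = 110
Exy = (dQ1/dP2)(P2/Q1) = 3 * 14 / 110 = 21/55
Since Exy > 0, the goods are substitutes.

21/55 (substitutes)


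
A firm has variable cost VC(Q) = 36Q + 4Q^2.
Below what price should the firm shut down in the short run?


AVC(Q) = VC(Q)/Q = 36 + 4Q
AVC is increasing in Q, so minimum AVC is at Q -> 0+.
Min AVC = 36
The firm should shut down if P < 36.

36


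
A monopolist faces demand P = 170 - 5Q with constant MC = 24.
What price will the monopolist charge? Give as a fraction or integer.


MR = 170 - 10Q
Set MR = MC: 170 - 10Q = 24
Q* = 73/5
Substitute into demand:
P* = 170 - 5*73/5 = 97

97


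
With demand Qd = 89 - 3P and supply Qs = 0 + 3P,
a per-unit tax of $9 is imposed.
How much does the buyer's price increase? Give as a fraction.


With a per-unit tax, the buyer's price increase depends on relative slopes.
Supply slope: d = 3, Demand slope: b = 3
Buyer's price increase = d * tax / (b + d)
= 3 * 9 / (3 + 3)
= 27 / 6 = 9/2

9/2


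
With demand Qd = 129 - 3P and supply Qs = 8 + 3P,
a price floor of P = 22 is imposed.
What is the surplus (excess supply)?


At P = 22:
Qd = 129 - 3*22 = 63
Qs = 8 + 3*22 = 74
Surplus = Qs - Qd = 74 - 63 = 11

11


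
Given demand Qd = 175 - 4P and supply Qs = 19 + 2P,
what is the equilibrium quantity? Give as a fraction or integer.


First find equilibrium price:
175 - 4P = 19 + 2P
P* = 156/6 = 26
Then substitute into demand:
Q* = 175 - 4 * 26 = 71

71


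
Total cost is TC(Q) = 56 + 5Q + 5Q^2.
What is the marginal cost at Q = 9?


MC = dTC/dQ = 5 + 2*5*Q
At Q = 9:
MC = 5 + 10*9
MC = 5 + 90 = 95

95


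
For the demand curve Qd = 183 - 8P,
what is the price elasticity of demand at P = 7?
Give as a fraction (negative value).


dQ/dP = -8
At P = 7: Q = 183 - 8*7 = 127
E = (dQ/dP)(P/Q) = (-8)(7/127) = -56/127

-56/127


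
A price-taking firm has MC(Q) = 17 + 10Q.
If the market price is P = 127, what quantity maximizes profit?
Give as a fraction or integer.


In perfect competition, profit is maximized where P = MC.
127 = 17 + 10Q
110 = 10Q
Q* = 110/10 = 11

11


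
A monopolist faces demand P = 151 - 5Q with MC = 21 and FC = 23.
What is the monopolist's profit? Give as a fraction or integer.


MR = MC: 151 - 10Q = 21
Q* = 13
P* = 151 - 5*13 = 86
Profit = (P* - MC)*Q* - FC
= (86 - 21)*13 - 23
= 65*13 - 23
= 845 - 23 = 822

822


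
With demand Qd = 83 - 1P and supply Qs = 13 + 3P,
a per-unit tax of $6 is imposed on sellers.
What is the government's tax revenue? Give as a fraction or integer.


With tax on sellers, new supply: Qs' = 13 + 3(P - 6)
= 3P - 5
New equilibrium quantity:
Q_new = 61
Tax revenue = tax * Q_new = 6 * 61 = 366

366


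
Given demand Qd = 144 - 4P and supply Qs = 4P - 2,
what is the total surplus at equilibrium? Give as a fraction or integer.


Find equilibrium: 144 - 4P = 4P - 2
144 + 2 = 8P
P* = 146/8 = 73/4
Q* = 4*73/4 - 2 = 71
Inverse demand: P = 36 - Q/4, so P_max = 36
Inverse supply: P = 1/2 + Q/4, so P_min = 1/2
CS = (1/2) * 71 * (36 - 73/4) = 5041/8
PS = (1/2) * 71 * (73/4 - 1/2) = 5041/8
TS = CS + PS = 5041/8 + 5041/8 = 5041/4

5041/4


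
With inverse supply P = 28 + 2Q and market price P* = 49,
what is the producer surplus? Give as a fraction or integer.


Minimum supply price (at Q=0): P_min = 28
Quantity supplied at P* = 49:
Q* = (49 - 28)/2 = 21/2
PS = (1/2) * Q* * (P* - P_min)
PS = (1/2) * 21/2 * (49 - 28)
PS = (1/2) * 21/2 * 21 = 441/4

441/4


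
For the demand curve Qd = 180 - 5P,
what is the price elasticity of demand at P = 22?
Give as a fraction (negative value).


dQ/dP = -5
At P = 22: Q = 180 - 5*22 = 70
E = (dQ/dP)(P/Q) = (-5)(22/70) = -11/7

-11/7


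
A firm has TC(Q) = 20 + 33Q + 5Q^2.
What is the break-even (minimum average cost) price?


AC(Q) = 20/Q + 33 + 5Q
To minimize: dAC/dQ = -20/Q^2 + 5 = 0
Q^2 = 20/5 = 4
Q* = 2
Min AC = 20/2 + 33 + 5*2
Min AC = 10 + 33 + 10 = 53

53


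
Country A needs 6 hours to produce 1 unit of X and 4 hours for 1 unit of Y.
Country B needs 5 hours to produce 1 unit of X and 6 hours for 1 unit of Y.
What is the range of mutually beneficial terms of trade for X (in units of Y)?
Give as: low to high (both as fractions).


Opportunity cost of X for Country A = hours_X / hours_Y = 6/4 = 3/2 units of Y
Opportunity cost of X for Country B = hours_X / hours_Y = 5/6 = 5/6 units of Y
Terms of trade must be between the two opportunity costs.
Range: 5/6 to 3/2

5/6 to 3/2


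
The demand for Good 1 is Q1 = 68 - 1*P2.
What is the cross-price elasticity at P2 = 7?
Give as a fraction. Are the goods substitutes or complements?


dQ1/dP2 = -1
At P2 = 7: Q1 = 68 - 1*7 = 61
Exy = (dQ1/dP2)(P2/Q1) = -1 * 7 / 61 = -7/61
Since Exy < 0, the goods are complements.

-7/61 (complements)


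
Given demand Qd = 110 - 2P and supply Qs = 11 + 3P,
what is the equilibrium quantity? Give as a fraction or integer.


First find equilibrium price:
110 - 2P = 11 + 3P
P* = 99/5 = 99/5
Then substitute into demand:
Q* = 110 - 2 * 99/5 = 352/5

352/5


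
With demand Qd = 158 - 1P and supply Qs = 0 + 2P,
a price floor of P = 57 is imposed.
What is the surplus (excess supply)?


At P = 57:
Qd = 158 - 1*57 = 101
Qs = 0 + 2*57 = 114
Surplus = Qs - Qd = 114 - 101 = 13

13


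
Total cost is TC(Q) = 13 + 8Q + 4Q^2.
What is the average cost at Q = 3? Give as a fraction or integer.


TC(3) = 13 + 8*3 + 4*3^2
TC(3) = 13 + 24 + 36 = 73
AC = TC/Q = 73/3 = 73/3

73/3


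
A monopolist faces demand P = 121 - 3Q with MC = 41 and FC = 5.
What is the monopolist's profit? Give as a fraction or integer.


MR = MC: 121 - 6Q = 41
Q* = 40/3
P* = 121 - 3*40/3 = 81
Profit = (P* - MC)*Q* - FC
= (81 - 41)*40/3 - 5
= 40*40/3 - 5
= 1600/3 - 5 = 1585/3

1585/3


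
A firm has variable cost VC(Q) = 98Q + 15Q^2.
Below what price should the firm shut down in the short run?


AVC(Q) = VC(Q)/Q = 98 + 15Q
AVC is increasing in Q, so minimum AVC is at Q -> 0+.
Min AVC = 98
The firm should shut down if P < 98.

98


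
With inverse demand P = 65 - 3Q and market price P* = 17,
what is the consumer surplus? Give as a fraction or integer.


Maximum willingness to pay (at Q=0): P_max = 65
Quantity demanded at P* = 17:
Q* = (65 - 17)/3 = 16
CS = (1/2) * Q* * (P_max - P*)
CS = (1/2) * 16 * (65 - 17)
CS = (1/2) * 16 * 48 = 384

384


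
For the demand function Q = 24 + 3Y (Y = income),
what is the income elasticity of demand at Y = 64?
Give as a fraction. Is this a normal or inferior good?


dQ/dY = 3
At Y = 64: Q = 24 + 3*64 = 216
Ey = (dQ/dY)(Y/Q) = 3 * 64 / 216 = 8/9
Since Ey > 0, this is a normal good.

8/9 (normal good)


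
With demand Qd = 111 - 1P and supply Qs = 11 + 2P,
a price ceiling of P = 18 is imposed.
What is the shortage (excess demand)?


At P = 18:
Qd = 111 - 1*18 = 93
Qs = 11 + 2*18 = 47
Shortage = Qd - Qs = 93 - 47 = 46

46


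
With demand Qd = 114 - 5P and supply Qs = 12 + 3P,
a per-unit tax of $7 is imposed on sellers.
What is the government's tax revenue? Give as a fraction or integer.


With tax on sellers, new supply: Qs' = 12 + 3(P - 7)
= 3P - 9
New equilibrium quantity:
Q_new = 297/8
Tax revenue = tax * Q_new = 7 * 297/8 = 2079/8

2079/8


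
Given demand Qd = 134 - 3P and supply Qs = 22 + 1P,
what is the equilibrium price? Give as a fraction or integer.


At equilibrium, Qd = Qs.
134 - 3P = 22 + 1P
134 - 22 = 3P + 1P
112 = 4P
P* = 112/4 = 28

28


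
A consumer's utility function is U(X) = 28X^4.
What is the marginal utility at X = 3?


MU = dU/dX = 28*4*X^(4-1)
MU = 112*X^3
At X = 3:
MU = 112 * 3^3
MU = 112 * 27 = 3024

3024


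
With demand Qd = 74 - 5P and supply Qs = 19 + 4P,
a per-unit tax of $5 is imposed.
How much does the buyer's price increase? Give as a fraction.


With a per-unit tax, the buyer's price increase depends on relative slopes.
Supply slope: d = 4, Demand slope: b = 5
Buyer's price increase = d * tax / (b + d)
= 4 * 5 / (5 + 4)
= 20 / 9 = 20/9

20/9


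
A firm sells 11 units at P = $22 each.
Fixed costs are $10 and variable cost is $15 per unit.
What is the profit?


Total Revenue = P * Q = 22 * 11 = $242
Total Cost = FC + VC*Q = 10 + 15*11 = $175
Profit = TR - TC = 242 - 175 = $67

$67


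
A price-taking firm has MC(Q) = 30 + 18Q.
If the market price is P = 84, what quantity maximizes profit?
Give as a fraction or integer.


In perfect competition, profit is maximized where P = MC.
84 = 30 + 18Q
54 = 18Q
Q* = 54/18 = 3

3


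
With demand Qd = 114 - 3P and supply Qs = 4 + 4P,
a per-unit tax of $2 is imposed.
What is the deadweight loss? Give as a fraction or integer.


Pre-tax equilibrium quantity: Q* = 468/7
Post-tax equilibrium quantity: Q_tax = 444/7
Reduction in quantity: Q* - Q_tax = 24/7
DWL = (1/2) * tax * (Q* - Q_tax)
DWL = (1/2) * 2 * 24/7 = 24/7

24/7


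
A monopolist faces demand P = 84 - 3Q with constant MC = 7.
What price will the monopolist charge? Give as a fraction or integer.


MR = 84 - 6Q
Set MR = MC: 84 - 6Q = 7
Q* = 77/6
Substitute into demand:
P* = 84 - 3*77/6 = 91/2

91/2


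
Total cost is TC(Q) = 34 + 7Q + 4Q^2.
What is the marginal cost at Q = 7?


MC = dTC/dQ = 7 + 2*4*Q
At Q = 7:
MC = 7 + 8*7
MC = 7 + 56 = 63

63


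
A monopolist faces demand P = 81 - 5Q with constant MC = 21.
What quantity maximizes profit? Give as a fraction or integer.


TR = P*Q = (81 - 5Q)Q = 81Q - 5Q^2
MR = dTR/dQ = 81 - 10Q
Set MR = MC:
81 - 10Q = 21
60 = 10Q
Q* = 60/10 = 6

6


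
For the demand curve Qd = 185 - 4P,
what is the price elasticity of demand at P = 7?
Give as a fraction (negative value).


dQ/dP = -4
At P = 7: Q = 185 - 4*7 = 157
E = (dQ/dP)(P/Q) = (-4)(7/157) = -28/157

-28/157


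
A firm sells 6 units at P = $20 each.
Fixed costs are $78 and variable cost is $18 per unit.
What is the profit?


Total Revenue = P * Q = 20 * 6 = $120
Total Cost = FC + VC*Q = 78 + 18*6 = $186
Profit = TR - TC = 120 - 186 = $-66

$-66


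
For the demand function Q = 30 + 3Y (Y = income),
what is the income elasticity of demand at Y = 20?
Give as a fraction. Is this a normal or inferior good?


dQ/dY = 3
At Y = 20: Q = 30 + 3*20 = 90
Ey = (dQ/dY)(Y/Q) = 3 * 20 / 90 = 2/3
Since Ey > 0, this is a normal good.

2/3 (normal good)


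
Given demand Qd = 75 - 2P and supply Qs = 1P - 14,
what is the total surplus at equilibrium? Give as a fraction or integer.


Find equilibrium: 75 - 2P = 1P - 14
75 + 14 = 3P
P* = 89/3 = 89/3
Q* = 1*89/3 - 14 = 47/3
Inverse demand: P = 75/2 - Q/2, so P_max = 75/2
Inverse supply: P = 14 + Q/1, so P_min = 14
CS = (1/2) * 47/3 * (75/2 - 89/3) = 2209/36
PS = (1/2) * 47/3 * (89/3 - 14) = 2209/18
TS = CS + PS = 2209/36 + 2209/18 = 2209/12

2209/12


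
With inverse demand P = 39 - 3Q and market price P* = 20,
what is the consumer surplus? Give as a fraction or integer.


Maximum willingness to pay (at Q=0): P_max = 39
Quantity demanded at P* = 20:
Q* = (39 - 20)/3 = 19/3
CS = (1/2) * Q* * (P_max - P*)
CS = (1/2) * 19/3 * (39 - 20)
CS = (1/2) * 19/3 * 19 = 361/6

361/6


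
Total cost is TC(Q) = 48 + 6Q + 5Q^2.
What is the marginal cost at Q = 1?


MC = dTC/dQ = 6 + 2*5*Q
At Q = 1:
MC = 6 + 10*1
MC = 6 + 10 = 16

16


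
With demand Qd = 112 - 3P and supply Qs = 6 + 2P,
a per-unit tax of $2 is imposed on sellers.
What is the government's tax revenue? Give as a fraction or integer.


With tax on sellers, new supply: Qs' = 6 + 2(P - 2)
= 2 + 2P
New equilibrium quantity:
Q_new = 46
Tax revenue = tax * Q_new = 2 * 46 = 92

92


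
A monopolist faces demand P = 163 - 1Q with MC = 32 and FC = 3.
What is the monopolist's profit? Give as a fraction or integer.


MR = MC: 163 - 2Q = 32
Q* = 131/2
P* = 163 - 1*131/2 = 195/2
Profit = (P* - MC)*Q* - FC
= (195/2 - 32)*131/2 - 3
= 131/2*131/2 - 3
= 17161/4 - 3 = 17149/4

17149/4


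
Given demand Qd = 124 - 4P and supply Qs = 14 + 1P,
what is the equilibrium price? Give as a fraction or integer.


At equilibrium, Qd = Qs.
124 - 4P = 14 + 1P
124 - 14 = 4P + 1P
110 = 5P
P* = 110/5 = 22

22


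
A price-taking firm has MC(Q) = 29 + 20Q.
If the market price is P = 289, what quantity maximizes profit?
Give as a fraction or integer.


In perfect competition, profit is maximized where P = MC.
289 = 29 + 20Q
260 = 20Q
Q* = 260/20 = 13

13


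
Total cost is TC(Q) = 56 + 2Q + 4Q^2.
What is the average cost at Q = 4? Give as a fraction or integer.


TC(4) = 56 + 2*4 + 4*4^2
TC(4) = 56 + 8 + 64 = 128
AC = TC/Q = 128/4 = 32

32


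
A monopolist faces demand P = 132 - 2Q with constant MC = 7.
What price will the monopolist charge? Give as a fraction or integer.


MR = 132 - 4Q
Set MR = MC: 132 - 4Q = 7
Q* = 125/4
Substitute into demand:
P* = 132 - 2*125/4 = 139/2

139/2


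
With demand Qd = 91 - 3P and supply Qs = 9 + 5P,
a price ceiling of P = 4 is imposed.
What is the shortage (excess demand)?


At P = 4:
Qd = 91 - 3*4 = 79
Qs = 9 + 5*4 = 29
Shortage = Qd - Qs = 79 - 29 = 50

50


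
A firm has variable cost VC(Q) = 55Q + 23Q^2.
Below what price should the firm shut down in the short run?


AVC(Q) = VC(Q)/Q = 55 + 23Q
AVC is increasing in Q, so minimum AVC is at Q -> 0+.
Min AVC = 55
The firm should shut down if P < 55.

55


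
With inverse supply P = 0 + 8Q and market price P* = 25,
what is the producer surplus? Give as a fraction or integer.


Minimum supply price (at Q=0): P_min = 0
Quantity supplied at P* = 25:
Q* = (25 - 0)/8 = 25/8
PS = (1/2) * Q* * (P* - P_min)
PS = (1/2) * 25/8 * (25 - 0)
PS = (1/2) * 25/8 * 25 = 625/16

625/16


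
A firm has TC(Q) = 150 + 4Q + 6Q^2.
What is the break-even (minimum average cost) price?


AC(Q) = 150/Q + 4 + 6Q
To minimize: dAC/dQ = -150/Q^2 + 6 = 0
Q^2 = 150/6 = 25
Q* = 5
Min AC = 150/5 + 4 + 6*5
Min AC = 30 + 4 + 30 = 64

64


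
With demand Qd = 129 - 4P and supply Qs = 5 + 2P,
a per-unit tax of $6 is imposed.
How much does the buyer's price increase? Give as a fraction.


With a per-unit tax, the buyer's price increase depends on relative slopes.
Supply slope: d = 2, Demand slope: b = 4
Buyer's price increase = d * tax / (b + d)
= 2 * 6 / (4 + 2)
= 12 / 6 = 2

2


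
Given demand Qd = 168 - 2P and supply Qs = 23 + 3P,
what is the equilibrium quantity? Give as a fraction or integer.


First find equilibrium price:
168 - 2P = 23 + 3P
P* = 145/5 = 29
Then substitute into demand:
Q* = 168 - 2 * 29 = 110

110


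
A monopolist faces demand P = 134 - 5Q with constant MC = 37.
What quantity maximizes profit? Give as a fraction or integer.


TR = P*Q = (134 - 5Q)Q = 134Q - 5Q^2
MR = dTR/dQ = 134 - 10Q
Set MR = MC:
134 - 10Q = 37
97 = 10Q
Q* = 97/10 = 97/10

97/10


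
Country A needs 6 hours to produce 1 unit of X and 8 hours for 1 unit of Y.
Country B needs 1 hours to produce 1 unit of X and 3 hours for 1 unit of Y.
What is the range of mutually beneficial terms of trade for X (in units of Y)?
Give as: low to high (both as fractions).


Opportunity cost of X for Country A = hours_X / hours_Y = 6/8 = 3/4 units of Y
Opportunity cost of X for Country B = hours_X / hours_Y = 1/3 = 1/3 units of Y
Terms of trade must be between the two opportunity costs.
Range: 1/3 to 3/4

1/3 to 3/4


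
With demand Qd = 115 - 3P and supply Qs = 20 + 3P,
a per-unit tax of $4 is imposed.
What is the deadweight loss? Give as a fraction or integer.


Pre-tax equilibrium quantity: Q* = 135/2
Post-tax equilibrium quantity: Q_tax = 123/2
Reduction in quantity: Q* - Q_tax = 6
DWL = (1/2) * tax * (Q* - Q_tax)
DWL = (1/2) * 4 * 6 = 12

12


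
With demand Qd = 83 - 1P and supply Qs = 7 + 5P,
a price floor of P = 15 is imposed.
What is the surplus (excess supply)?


At P = 15:
Qd = 83 - 1*15 = 68
Qs = 7 + 5*15 = 82
Surplus = Qs - Qd = 82 - 68 = 14

14


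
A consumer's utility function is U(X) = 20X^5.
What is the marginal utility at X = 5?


MU = dU/dX = 20*5*X^(5-1)
MU = 100*X^4
At X = 5:
MU = 100 * 5^4
MU = 100 * 625 = 62500

62500


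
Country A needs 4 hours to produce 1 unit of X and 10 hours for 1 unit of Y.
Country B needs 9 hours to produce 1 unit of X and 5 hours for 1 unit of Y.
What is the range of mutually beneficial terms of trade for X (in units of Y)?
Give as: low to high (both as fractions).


Opportunity cost of X for Country A = hours_X / hours_Y = 4/10 = 2/5 units of Y
Opportunity cost of X for Country B = hours_X / hours_Y = 9/5 = 9/5 units of Y
Terms of trade must be between the two opportunity costs.
Range: 2/5 to 9/5

2/5 to 9/5


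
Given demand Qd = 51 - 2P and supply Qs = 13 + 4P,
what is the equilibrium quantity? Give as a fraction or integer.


First find equilibrium price:
51 - 2P = 13 + 4P
P* = 38/6 = 19/3
Then substitute into demand:
Q* = 51 - 2 * 19/3 = 115/3

115/3


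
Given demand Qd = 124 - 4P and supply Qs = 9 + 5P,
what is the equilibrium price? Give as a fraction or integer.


At equilibrium, Qd = Qs.
124 - 4P = 9 + 5P
124 - 9 = 4P + 5P
115 = 9P
P* = 115/9 = 115/9

115/9


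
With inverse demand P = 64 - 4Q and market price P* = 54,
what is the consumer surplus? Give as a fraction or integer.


Maximum willingness to pay (at Q=0): P_max = 64
Quantity demanded at P* = 54:
Q* = (64 - 54)/4 = 5/2
CS = (1/2) * Q* * (P_max - P*)
CS = (1/2) * 5/2 * (64 - 54)
CS = (1/2) * 5/2 * 10 = 25/2

25/2


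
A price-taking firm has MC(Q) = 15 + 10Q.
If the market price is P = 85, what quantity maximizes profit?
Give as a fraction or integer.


In perfect competition, profit is maximized where P = MC.
85 = 15 + 10Q
70 = 10Q
Q* = 70/10 = 7

7


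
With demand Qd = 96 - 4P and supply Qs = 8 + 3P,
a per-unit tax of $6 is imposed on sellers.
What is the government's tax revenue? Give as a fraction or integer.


With tax on sellers, new supply: Qs' = 8 + 3(P - 6)
= 3P - 10
New equilibrium quantity:
Q_new = 248/7
Tax revenue = tax * Q_new = 6 * 248/7 = 1488/7

1488/7


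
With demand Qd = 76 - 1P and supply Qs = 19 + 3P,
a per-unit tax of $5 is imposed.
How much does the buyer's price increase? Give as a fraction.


With a per-unit tax, the buyer's price increase depends on relative slopes.
Supply slope: d = 3, Demand slope: b = 1
Buyer's price increase = d * tax / (b + d)
= 3 * 5 / (1 + 3)
= 15 / 4 = 15/4

15/4


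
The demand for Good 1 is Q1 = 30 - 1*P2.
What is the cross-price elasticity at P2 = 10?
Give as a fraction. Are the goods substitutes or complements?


dQ1/dP2 = -1
At P2 = 10: Q1 = 30 - 1*10 = 20
Exy = (dQ1/dP2)(P2/Q1) = -1 * 10 / 20 = -1/2
Since Exy < 0, the goods are complements.

-1/2 (complements)


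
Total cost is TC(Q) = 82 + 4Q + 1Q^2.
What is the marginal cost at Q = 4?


MC = dTC/dQ = 4 + 2*1*Q
At Q = 4:
MC = 4 + 2*4
MC = 4 + 8 = 12

12


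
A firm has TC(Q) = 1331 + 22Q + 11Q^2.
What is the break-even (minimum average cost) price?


AC(Q) = 1331/Q + 22 + 11Q
To minimize: dAC/dQ = -1331/Q^2 + 11 = 0
Q^2 = 1331/11 = 121
Q* = 11
Min AC = 1331/11 + 22 + 11*11
Min AC = 121 + 22 + 121 = 264

264


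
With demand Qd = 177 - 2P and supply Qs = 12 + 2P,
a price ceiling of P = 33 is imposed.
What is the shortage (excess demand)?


At P = 33:
Qd = 177 - 2*33 = 111
Qs = 12 + 2*33 = 78
Shortage = Qd - Qs = 111 - 78 = 33

33


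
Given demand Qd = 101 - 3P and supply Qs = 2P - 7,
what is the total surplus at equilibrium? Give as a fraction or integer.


Find equilibrium: 101 - 3P = 2P - 7
101 + 7 = 5P
P* = 108/5 = 108/5
Q* = 2*108/5 - 7 = 181/5
Inverse demand: P = 101/3 - Q/3, so P_max = 101/3
Inverse supply: P = 7/2 + Q/2, so P_min = 7/2
CS = (1/2) * 181/5 * (101/3 - 108/5) = 32761/150
PS = (1/2) * 181/5 * (108/5 - 7/2) = 32761/100
TS = CS + PS = 32761/150 + 32761/100 = 32761/60

32761/60


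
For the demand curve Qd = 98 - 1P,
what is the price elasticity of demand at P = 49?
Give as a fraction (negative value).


dQ/dP = -1
At P = 49: Q = 98 - 1*49 = 49
E = (dQ/dP)(P/Q) = (-1)(49/49) = -1

-1


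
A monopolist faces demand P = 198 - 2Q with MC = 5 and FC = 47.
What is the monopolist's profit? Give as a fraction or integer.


MR = MC: 198 - 4Q = 5
Q* = 193/4
P* = 198 - 2*193/4 = 203/2
Profit = (P* - MC)*Q* - FC
= (203/2 - 5)*193/4 - 47
= 193/2*193/4 - 47
= 37249/8 - 47 = 36873/8

36873/8


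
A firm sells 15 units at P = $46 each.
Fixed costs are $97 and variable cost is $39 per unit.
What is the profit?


Total Revenue = P * Q = 46 * 15 = $690
Total Cost = FC + VC*Q = 97 + 39*15 = $682
Profit = TR - TC = 690 - 682 = $8

$8


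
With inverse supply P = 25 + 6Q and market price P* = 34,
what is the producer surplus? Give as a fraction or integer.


Minimum supply price (at Q=0): P_min = 25
Quantity supplied at P* = 34:
Q* = (34 - 25)/6 = 3/2
PS = (1/2) * Q* * (P* - P_min)
PS = (1/2) * 3/2 * (34 - 25)
PS = (1/2) * 3/2 * 9 = 27/4

27/4


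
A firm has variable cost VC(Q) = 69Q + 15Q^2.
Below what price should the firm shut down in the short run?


AVC(Q) = VC(Q)/Q = 69 + 15Q
AVC is increasing in Q, so minimum AVC is at Q -> 0+.
Min AVC = 69
The firm should shut down if P < 69.

69


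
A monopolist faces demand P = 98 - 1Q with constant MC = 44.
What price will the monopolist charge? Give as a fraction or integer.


MR = 98 - 2Q
Set MR = MC: 98 - 2Q = 44
Q* = 27
Substitute into demand:
P* = 98 - 1*27 = 71

71


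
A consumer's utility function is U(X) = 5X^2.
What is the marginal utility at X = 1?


MU = dU/dX = 5*2*X^(2-1)
MU = 10*X^1
At X = 1:
MU = 10 * 1^1
MU = 10 * 1 = 10

10


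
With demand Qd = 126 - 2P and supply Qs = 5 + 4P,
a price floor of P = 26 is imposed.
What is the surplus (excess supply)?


At P = 26:
Qd = 126 - 2*26 = 74
Qs = 5 + 4*26 = 109
Surplus = Qs - Qd = 109 - 74 = 35

35


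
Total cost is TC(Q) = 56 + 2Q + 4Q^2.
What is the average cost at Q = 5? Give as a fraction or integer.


TC(5) = 56 + 2*5 + 4*5^2
TC(5) = 56 + 10 + 100 = 166
AC = TC/Q = 166/5 = 166/5

166/5


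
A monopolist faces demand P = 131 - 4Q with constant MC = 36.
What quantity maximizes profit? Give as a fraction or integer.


TR = P*Q = (131 - 4Q)Q = 131Q - 4Q^2
MR = dTR/dQ = 131 - 8Q
Set MR = MC:
131 - 8Q = 36
95 = 8Q
Q* = 95/8 = 95/8

95/8


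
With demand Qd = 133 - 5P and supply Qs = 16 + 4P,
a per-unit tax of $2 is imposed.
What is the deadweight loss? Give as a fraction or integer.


Pre-tax equilibrium quantity: Q* = 68
Post-tax equilibrium quantity: Q_tax = 572/9
Reduction in quantity: Q* - Q_tax = 40/9
DWL = (1/2) * tax * (Q* - Q_tax)
DWL = (1/2) * 2 * 40/9 = 40/9

40/9


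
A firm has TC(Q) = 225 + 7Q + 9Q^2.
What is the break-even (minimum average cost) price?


AC(Q) = 225/Q + 7 + 9Q
To minimize: dAC/dQ = -225/Q^2 + 9 = 0
Q^2 = 225/9 = 25
Q* = 5
Min AC = 225/5 + 7 + 9*5
Min AC = 45 + 7 + 45 = 97

97


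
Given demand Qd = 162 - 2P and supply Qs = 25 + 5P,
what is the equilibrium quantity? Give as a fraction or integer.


First find equilibrium price:
162 - 2P = 25 + 5P
P* = 137/7 = 137/7
Then substitute into demand:
Q* = 162 - 2 * 137/7 = 860/7

860/7


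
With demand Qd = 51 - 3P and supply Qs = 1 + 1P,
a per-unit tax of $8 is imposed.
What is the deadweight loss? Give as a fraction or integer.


Pre-tax equilibrium quantity: Q* = 27/2
Post-tax equilibrium quantity: Q_tax = 15/2
Reduction in quantity: Q* - Q_tax = 6
DWL = (1/2) * tax * (Q* - Q_tax)
DWL = (1/2) * 8 * 6 = 24

24


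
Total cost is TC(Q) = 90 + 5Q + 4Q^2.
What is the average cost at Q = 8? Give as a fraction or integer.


TC(8) = 90 + 5*8 + 4*8^2
TC(8) = 90 + 40 + 256 = 386
AC = TC/Q = 386/8 = 193/4

193/4


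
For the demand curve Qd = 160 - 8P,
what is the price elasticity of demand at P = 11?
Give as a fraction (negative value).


dQ/dP = -8
At P = 11: Q = 160 - 8*11 = 72
E = (dQ/dP)(P/Q) = (-8)(11/72) = -11/9

-11/9


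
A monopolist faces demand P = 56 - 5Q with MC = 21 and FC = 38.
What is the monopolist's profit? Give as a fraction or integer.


MR = MC: 56 - 10Q = 21
Q* = 7/2
P* = 56 - 5*7/2 = 77/2
Profit = (P* - MC)*Q* - FC
= (77/2 - 21)*7/2 - 38
= 35/2*7/2 - 38
= 245/4 - 38 = 93/4

93/4


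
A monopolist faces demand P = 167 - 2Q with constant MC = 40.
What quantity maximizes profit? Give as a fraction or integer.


TR = P*Q = (167 - 2Q)Q = 167Q - 2Q^2
MR = dTR/dQ = 167 - 4Q
Set MR = MC:
167 - 4Q = 40
127 = 4Q
Q* = 127/4 = 127/4

127/4


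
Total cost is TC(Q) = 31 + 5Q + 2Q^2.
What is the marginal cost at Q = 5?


MC = dTC/dQ = 5 + 2*2*Q
At Q = 5:
MC = 5 + 4*5
MC = 5 + 20 = 25

25


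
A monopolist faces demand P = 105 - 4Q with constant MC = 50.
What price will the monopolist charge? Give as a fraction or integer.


MR = 105 - 8Q
Set MR = MC: 105 - 8Q = 50
Q* = 55/8
Substitute into demand:
P* = 105 - 4*55/8 = 155/2

155/2


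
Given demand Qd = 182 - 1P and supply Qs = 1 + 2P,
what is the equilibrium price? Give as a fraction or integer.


At equilibrium, Qd = Qs.
182 - 1P = 1 + 2P
182 - 1 = 1P + 2P
181 = 3P
P* = 181/3 = 181/3

181/3


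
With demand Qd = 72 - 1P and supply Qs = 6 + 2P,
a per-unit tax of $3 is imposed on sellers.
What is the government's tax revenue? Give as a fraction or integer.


With tax on sellers, new supply: Qs' = 6 + 2(P - 3)
= 0 + 2P
New equilibrium quantity:
Q_new = 48
Tax revenue = tax * Q_new = 3 * 48 = 144

144


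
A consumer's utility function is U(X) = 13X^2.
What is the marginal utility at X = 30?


MU = dU/dX = 13*2*X^(2-1)
MU = 26*X^1
At X = 30:
MU = 26 * 30^1
MU = 26 * 30 = 780

780


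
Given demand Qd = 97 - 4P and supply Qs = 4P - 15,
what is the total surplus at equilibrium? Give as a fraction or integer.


Find equilibrium: 97 - 4P = 4P - 15
97 + 15 = 8P
P* = 112/8 = 14
Q* = 4*14 - 15 = 41
Inverse demand: P = 97/4 - Q/4, so P_max = 97/4
Inverse supply: P = 15/4 + Q/4, so P_min = 15/4
CS = (1/2) * 41 * (97/4 - 14) = 1681/8
PS = (1/2) * 41 * (14 - 15/4) = 1681/8
TS = CS + PS = 1681/8 + 1681/8 = 1681/4

1681/4


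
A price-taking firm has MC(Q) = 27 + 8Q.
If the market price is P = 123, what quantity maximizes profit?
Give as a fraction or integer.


In perfect competition, profit is maximized where P = MC.
123 = 27 + 8Q
96 = 8Q
Q* = 96/8 = 12

12


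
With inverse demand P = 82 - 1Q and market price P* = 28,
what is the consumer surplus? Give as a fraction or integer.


Maximum willingness to pay (at Q=0): P_max = 82
Quantity demanded at P* = 28:
Q* = (82 - 28)/1 = 54
CS = (1/2) * Q* * (P_max - P*)
CS = (1/2) * 54 * (82 - 28)
CS = (1/2) * 54 * 54 = 1458

1458


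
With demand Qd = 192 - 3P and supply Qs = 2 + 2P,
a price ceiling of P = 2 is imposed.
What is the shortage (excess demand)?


At P = 2:
Qd = 192 - 3*2 = 186
Qs = 2 + 2*2 = 6
Shortage = Qd - Qs = 186 - 6 = 180

180


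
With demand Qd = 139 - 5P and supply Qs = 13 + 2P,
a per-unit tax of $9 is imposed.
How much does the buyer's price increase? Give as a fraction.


With a per-unit tax, the buyer's price increase depends on relative slopes.
Supply slope: d = 2, Demand slope: b = 5
Buyer's price increase = d * tax / (b + d)
= 2 * 9 / (5 + 2)
= 18 / 7 = 18/7

18/7


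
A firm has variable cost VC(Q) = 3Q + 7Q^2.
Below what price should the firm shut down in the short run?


AVC(Q) = VC(Q)/Q = 3 + 7Q
AVC is increasing in Q, so minimum AVC is at Q -> 0+.
Min AVC = 3
The firm should shut down if P < 3.

3


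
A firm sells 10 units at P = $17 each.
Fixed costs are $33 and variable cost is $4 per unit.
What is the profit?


Total Revenue = P * Q = 17 * 10 = $170
Total Cost = FC + VC*Q = 33 + 4*10 = $73
Profit = TR - TC = 170 - 73 = $97

$97


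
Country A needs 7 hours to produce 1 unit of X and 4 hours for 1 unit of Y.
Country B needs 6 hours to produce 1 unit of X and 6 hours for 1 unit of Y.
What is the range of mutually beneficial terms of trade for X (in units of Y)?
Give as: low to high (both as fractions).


Opportunity cost of X for Country A = hours_X / hours_Y = 7/4 = 7/4 units of Y
Opportunity cost of X for Country B = hours_X / hours_Y = 6/6 = 1 units of Y
Terms of trade must be between the two opportunity costs.
Range: 1 to 7/4

1 to 7/4


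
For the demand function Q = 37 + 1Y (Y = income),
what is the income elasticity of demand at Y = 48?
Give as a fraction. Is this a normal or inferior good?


dQ/dY = 1
At Y = 48: Q = 37 + 1*48 = 85
Ey = (dQ/dY)(Y/Q) = 1 * 48 / 85 = 48/85
Since Ey > 0, this is a normal good.

48/85 (normal good)


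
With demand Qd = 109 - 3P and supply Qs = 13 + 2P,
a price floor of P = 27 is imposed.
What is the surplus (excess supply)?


At P = 27:
Qd = 109 - 3*27 = 28
Qs = 13 + 2*27 = 67
Surplus = Qs - Qd = 67 - 28 = 39

39


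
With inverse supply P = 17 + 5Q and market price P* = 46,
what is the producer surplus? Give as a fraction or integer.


Minimum supply price (at Q=0): P_min = 17
Quantity supplied at P* = 46:
Q* = (46 - 17)/5 = 29/5
PS = (1/2) * Q* * (P* - P_min)
PS = (1/2) * 29/5 * (46 - 17)
PS = (1/2) * 29/5 * 29 = 841/10

841/10


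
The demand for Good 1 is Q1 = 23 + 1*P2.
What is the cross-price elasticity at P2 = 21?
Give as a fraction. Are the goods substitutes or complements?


dQ1/dP2 = 1
At P2 = 21: Q1 = 23 + 1*21 = 44
Exy = (dQ1/dP2)(P2/Q1) = 1 * 21 / 44 = 21/44
Since Exy > 0, the goods are substitutes.

21/44 (substitutes)


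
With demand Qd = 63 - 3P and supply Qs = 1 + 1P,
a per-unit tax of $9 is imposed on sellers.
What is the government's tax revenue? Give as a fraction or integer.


With tax on sellers, new supply: Qs' = 1 + 1(P - 9)
= 1P - 8
New equilibrium quantity:
Q_new = 39/4
Tax revenue = tax * Q_new = 9 * 39/4 = 351/4

351/4


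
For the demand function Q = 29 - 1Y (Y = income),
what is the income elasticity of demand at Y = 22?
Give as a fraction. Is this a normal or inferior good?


dQ/dY = -1
At Y = 22: Q = 29 - 1*22 = 7
Ey = (dQ/dY)(Y/Q) = -1 * 22 / 7 = -22/7
Since Ey < 0, this is a inferior good.

-22/7 (inferior good)


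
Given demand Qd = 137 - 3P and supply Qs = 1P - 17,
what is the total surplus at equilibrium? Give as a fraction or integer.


Find equilibrium: 137 - 3P = 1P - 17
137 + 17 = 4P
P* = 154/4 = 77/2
Q* = 1*77/2 - 17 = 43/2
Inverse demand: P = 137/3 - Q/3, so P_max = 137/3
Inverse supply: P = 17 + Q/1, so P_min = 17
CS = (1/2) * 43/2 * (137/3 - 77/2) = 1849/24
PS = (1/2) * 43/2 * (77/2 - 17) = 1849/8
TS = CS + PS = 1849/24 + 1849/8 = 1849/6

1849/6


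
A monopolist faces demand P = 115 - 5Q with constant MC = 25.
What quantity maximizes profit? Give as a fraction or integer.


TR = P*Q = (115 - 5Q)Q = 115Q - 5Q^2
MR = dTR/dQ = 115 - 10Q
Set MR = MC:
115 - 10Q = 25
90 = 10Q
Q* = 90/10 = 9

9


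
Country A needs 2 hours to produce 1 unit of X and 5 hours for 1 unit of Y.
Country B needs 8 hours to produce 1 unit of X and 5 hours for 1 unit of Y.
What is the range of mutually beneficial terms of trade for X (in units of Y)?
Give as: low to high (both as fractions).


Opportunity cost of X for Country A = hours_X / hours_Y = 2/5 = 2/5 units of Y
Opportunity cost of X for Country B = hours_X / hours_Y = 8/5 = 8/5 units of Y
Terms of trade must be between the two opportunity costs.
Range: 2/5 to 8/5

2/5 to 8/5


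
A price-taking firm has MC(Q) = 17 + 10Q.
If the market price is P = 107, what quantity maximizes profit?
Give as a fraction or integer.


In perfect competition, profit is maximized where P = MC.
107 = 17 + 10Q
90 = 10Q
Q* = 90/10 = 9

9


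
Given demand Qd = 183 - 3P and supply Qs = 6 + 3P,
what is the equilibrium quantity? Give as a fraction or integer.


First find equilibrium price:
183 - 3P = 6 + 3P
P* = 177/6 = 59/2
Then substitute into demand:
Q* = 183 - 3 * 59/2 = 189/2

189/2


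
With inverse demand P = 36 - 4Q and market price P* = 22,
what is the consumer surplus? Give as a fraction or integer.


Maximum willingness to pay (at Q=0): P_max = 36
Quantity demanded at P* = 22:
Q* = (36 - 22)/4 = 7/2
CS = (1/2) * Q* * (P_max - P*)
CS = (1/2) * 7/2 * (36 - 22)
CS = (1/2) * 7/2 * 14 = 49/2

49/2


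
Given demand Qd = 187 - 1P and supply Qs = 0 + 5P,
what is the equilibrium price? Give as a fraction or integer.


At equilibrium, Qd = Qs.
187 - 1P = 0 + 5P
187 - 0 = 1P + 5P
187 = 6P
P* = 187/6 = 187/6

187/6


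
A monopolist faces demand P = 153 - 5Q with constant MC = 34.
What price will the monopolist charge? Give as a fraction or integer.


MR = 153 - 10Q
Set MR = MC: 153 - 10Q = 34
Q* = 119/10
Substitute into demand:
P* = 153 - 5*119/10 = 187/2

187/2
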